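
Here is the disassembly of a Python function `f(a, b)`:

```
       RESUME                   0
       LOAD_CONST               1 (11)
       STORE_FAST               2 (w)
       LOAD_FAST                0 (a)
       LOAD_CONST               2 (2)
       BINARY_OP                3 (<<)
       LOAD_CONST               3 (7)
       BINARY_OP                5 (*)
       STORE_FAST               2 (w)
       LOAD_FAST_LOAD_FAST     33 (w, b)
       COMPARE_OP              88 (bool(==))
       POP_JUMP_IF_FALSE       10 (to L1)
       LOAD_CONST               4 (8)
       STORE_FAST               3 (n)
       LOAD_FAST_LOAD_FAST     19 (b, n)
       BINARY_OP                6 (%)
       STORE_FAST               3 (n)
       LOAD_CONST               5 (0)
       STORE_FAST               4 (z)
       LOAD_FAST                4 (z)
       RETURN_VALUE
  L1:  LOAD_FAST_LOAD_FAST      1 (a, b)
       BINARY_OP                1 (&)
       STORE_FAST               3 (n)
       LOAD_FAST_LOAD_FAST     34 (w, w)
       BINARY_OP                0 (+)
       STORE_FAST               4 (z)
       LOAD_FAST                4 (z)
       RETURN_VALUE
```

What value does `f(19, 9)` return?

1064

LOAD_CONST → push 11. Stack: [11]
STORE_FAST w → w=11. Stack: []
LOAD_FAST a → push 19. Stack: [19]
LOAD_CONST → push 2. Stack: [19, 2]
BINARY_OP << → 19 << 2 = 76. Stack: [76]
LOAD_CONST → push 7. Stack: [76, 7]
BINARY_OP * → 76 * 7 = 532. Stack: [532]
STORE_FAST w → w=532. Stack: []
LOAD_FAST_LOAD_FAST w,b → push 532,9. Stack: [532, 9]
COMPARE_OP bool(==) → 532 vs 9 = False. Stack: [False]
POP_JUMP_IF_FALSE → pop False; jump. Stack: []
LOAD_FAST_LOAD_FAST a,b → push 19,9. Stack: [19, 9]
BINARY_OP & → 19 & 9 = 1. Stack: [1]
STORE_FAST n → n=1. Stack: []
LOAD_FAST_LOAD_FAST w,w → push 532,532. Stack: [532, 532]
BINARY_OP + → 532 + 532 = 1064. Stack: [1064]
STORE_FAST z → z=1064. Stack: []
LOAD_FAST z → push 1064. Stack: [1064]
RETURN_VALUE → return 1064.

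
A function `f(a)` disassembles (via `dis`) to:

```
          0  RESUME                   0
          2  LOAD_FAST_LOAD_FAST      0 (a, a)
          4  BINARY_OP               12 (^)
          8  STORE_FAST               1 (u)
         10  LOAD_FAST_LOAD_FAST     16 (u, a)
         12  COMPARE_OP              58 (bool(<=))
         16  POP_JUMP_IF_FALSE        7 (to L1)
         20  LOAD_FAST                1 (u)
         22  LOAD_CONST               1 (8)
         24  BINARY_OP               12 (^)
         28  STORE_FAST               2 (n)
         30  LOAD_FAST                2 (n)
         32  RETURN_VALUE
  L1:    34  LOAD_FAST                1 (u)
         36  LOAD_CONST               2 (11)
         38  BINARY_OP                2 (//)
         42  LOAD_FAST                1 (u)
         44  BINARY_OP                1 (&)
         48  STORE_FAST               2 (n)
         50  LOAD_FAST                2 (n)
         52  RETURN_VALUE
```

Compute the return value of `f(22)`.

LOAD_FAST_LOAD_FAST a,a → push 22,22. Stack: [22, 22]
BINARY_OP ^ → 22 ^ 22 = 0. Stack: [0]
STORE_FAST u → u=0. Stack: []
LOAD_FAST_LOAD_FAST u,a → push 0,22. Stack: [0, 22]
COMPARE_OP bool(<=) → 0 vs 22 = True. Stack: [True]
POP_JUMP_IF_FALSE → pop True; no jump. Stack: []
LOAD_FAST u → push 0. Stack: [0]
LOAD_CONST → push 8. Stack: [0, 8]
BINARY_OP ^ → 0 ^ 8 = 8. Stack: [8]
STORE_FAST n → n=8. Stack: []
LOAD_FAST n → push 8. Stack: [8]
RETURN_VALUE → return 8.

8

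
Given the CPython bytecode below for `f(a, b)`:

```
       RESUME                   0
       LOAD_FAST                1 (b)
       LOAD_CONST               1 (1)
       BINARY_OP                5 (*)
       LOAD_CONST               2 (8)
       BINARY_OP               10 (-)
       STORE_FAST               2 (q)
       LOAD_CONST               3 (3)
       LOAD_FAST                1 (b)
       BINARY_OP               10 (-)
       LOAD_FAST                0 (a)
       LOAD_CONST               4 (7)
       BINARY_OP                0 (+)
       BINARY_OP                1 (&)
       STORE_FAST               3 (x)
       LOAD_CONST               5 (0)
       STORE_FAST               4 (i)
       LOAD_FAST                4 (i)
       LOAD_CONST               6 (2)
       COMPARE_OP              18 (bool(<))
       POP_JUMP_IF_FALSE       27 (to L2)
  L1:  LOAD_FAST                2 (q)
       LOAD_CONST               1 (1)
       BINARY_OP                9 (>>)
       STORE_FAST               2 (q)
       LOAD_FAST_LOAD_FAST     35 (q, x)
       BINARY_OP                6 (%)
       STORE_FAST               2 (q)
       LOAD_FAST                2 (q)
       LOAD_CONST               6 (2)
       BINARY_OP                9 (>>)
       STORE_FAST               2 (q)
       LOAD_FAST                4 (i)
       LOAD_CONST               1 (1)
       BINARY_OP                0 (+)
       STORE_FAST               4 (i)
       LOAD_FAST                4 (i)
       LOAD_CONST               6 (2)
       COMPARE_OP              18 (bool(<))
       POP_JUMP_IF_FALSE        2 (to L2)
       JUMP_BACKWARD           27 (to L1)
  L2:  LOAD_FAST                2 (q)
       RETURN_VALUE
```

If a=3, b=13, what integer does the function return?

LOAD_FAST b → push 13. Stack: [13]
LOAD_CONST → push 1. Stack: [13, 1]
BINARY_OP * → 13 * 1 = 13. Stack: [13]
LOAD_CONST → push 8. Stack: [13, 8]
BINARY_OP - → 13 - 8 = 5. Stack: [5]
STORE_FAST q → q=5. Stack: []
LOAD_CONST → push 3. Stack: [3]
LOAD_FAST b → push 13. Stack: [3, 13]
BINARY_OP - → 3 - 13 = -10. Stack: [-10]
LOAD_FAST a → push 3. Stack: [-10, 3]
LOAD_CONST → push 7. Stack: [-10, 3, 7]
BINARY_OP + → 3 + 7 = 10. Stack: [-10, 10]
BINARY_OP & → -10 & 10 = 2. Stack: [2]
STORE_FAST x → x=2. Stack: []
LOAD_CONST → push 0. Stack: [0]
STORE_FAST i → i=0. Stack: []
LOAD_FAST i → push 0. Stack: [0]
LOAD_CONST → push 2. Stack: [0, 2]
COMPARE_OP bool(<) → 0 vs 2 = True. Stack: [True]
POP_JUMP_IF_FALSE → pop True; no jump. Stack: []
LOAD_FAST q → push 5. Stack: [5]
LOAD_CONST → push 1. Stack: [5, 1]
BINARY_OP >> → 5 >> 1 = 2. Stack: [2]
STORE_FAST q → q=2. Stack: []
LOAD_FAST_LOAD_FAST q,x → push 2,2. Stack: [2, 2]
BINARY_OP % → 2 % 2 = 0. Stack: [0]
STORE_FAST q → q=0. Stack: []
LOAD_FAST q → push 0. Stack: [0]
LOAD_CONST → push 2. Stack: [0, 2]
BINARY_OP >> → 0 >> 2 = 0. Stack: [0]
STORE_FAST q → q=0. Stack: []
LOAD_FAST i → push 0. Stack: [0]
LOAD_CONST → push 1. Stack: [0, 1]
BINARY_OP + → 0 + 1 = 1. Stack: [1]
STORE_FAST i → i=1. Stack: []
LOAD_FAST i → push 1. Stack: [1]
LOAD_CONST → push 2. Stack: [1, 2]
COMPARE_OP bool(<) → 1 vs 2 = True. Stack: [True]
POP_JUMP_IF_FALSE → pop True; no jump. Stack: []
LOAD_FAST q → push 0. Stack: [0]
LOAD_CONST → push 1. Stack: [0, 1]
BINARY_OP >> → 0 >> 1 = 0. Stack: [0]
STORE_FAST q → q=0. Stack: []
LOAD_FAST_LOAD_FAST q,x → push 0,2. Stack: [0, 2]
BINARY_OP % → 0 % 2 = 0. Stack: [0]
STORE_FAST q → q=0. Stack: []
LOAD_FAST q → push 0. Stack: [0]
LOAD_CONST → push 2. Stack: [0, 2]
BINARY_OP >> → 0 >> 2 = 0. Stack: [0]
STORE_FAST q → q=0. Stack: []
LOAD_FAST i → push 1. Stack: [1]
LOAD_CONST → push 1. Stack: [1, 1]
BINARY_OP + → 1 + 1 = 2. Stack: [2]
STORE_FAST i → i=2. Stack: []
LOAD_FAST i → push 2. Stack: [2]
LOAD_CONST → push 2. Stack: [2, 2]
COMPARE_OP bool(<) → 2 vs 2 = False. Stack: [False]
POP_JUMP_IF_FALSE → pop False; jump. Stack: []
LOAD_FAST q → push 0. Stack: [0]
RETURN_VALUE → return 0.

0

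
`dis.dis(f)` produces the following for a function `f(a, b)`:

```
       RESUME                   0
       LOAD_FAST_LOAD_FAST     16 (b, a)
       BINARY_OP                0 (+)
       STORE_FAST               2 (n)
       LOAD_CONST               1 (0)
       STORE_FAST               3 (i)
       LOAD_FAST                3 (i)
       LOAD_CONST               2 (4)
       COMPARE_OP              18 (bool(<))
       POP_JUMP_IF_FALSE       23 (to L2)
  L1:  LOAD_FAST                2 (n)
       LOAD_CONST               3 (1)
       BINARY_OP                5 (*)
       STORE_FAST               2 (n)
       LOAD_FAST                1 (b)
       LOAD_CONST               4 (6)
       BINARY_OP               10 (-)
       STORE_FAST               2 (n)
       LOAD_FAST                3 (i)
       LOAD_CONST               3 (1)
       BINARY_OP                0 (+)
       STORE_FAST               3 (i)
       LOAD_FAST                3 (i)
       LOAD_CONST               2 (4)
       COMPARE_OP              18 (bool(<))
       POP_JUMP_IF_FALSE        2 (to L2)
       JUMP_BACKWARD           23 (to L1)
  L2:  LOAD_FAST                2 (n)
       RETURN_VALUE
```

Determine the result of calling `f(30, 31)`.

LOAD_FAST_LOAD_FAST b,a → push 31,30
BINARY_OP + → 31 + 30 = 61
STORE_FAST n → n=61
LOAD_CONST → push 0
STORE_FAST i → i=0
LOAD_FAST i → push 0
LOAD_CONST → push 4
COMPARE_OP bool(<) → 0 vs 4 = True
POP_JUMP_IF_FALSE → pop True; no jump
LOAD_FAST n → push 61
LOAD_CONST → push 1
BINARY_OP * → 61 * 1 = 61
STORE_FAST n → n=61
LOAD_FAST b → push 31
LOAD_CONST → push 6
BINARY_OP - → 31 - 6 = 25
STORE_FAST n → n=25
LOAD_FAST i → push 0
LOAD_CONST → push 1
BINARY_OP + → 0 + 1 = 1
STORE_FAST i → i=1
LOAD_FAST i → push 1
LOAD_CONST → push 4
COMPARE_OP bool(<) → 1 vs 4 = True
POP_JUMP_IF_FALSE → pop True; no jump
LOAD_FAST n → push 25
LOAD_CONST → push 1
BINARY_OP * → 25 * 1 = 25
STORE_FAST n → n=25
LOAD_FAST b → push 31
LOAD_CONST → push 6
BINARY_OP - → 31 - 6 = 25
STORE_FAST n → n=25
LOAD_FAST i → push 1
LOAD_CONST → push 1
BINARY_OP + → 1 + 1 = 2
STORE_FAST i → i=2
LOAD_FAST i → push 2
LOAD_CONST → push 4
COMPARE_OP bool(<) → 2 vs 4 = True
POP_JUMP_IF_FALSE → pop True; no jump
LOAD_FAST n → push 25
LOAD_CONST → push 1
BINARY_OP * → 25 * 1 = 25
STORE_FAST n → n=25
LOAD_FAST b → push 31
LOAD_CONST → push 6
BINARY_OP - → 31 - 6 = 25
STORE_FAST n → n=25
LOAD_FAST i → push 2
LOAD_CONST → push 1
BINARY_OP + → 2 + 1 = 3
STORE_FAST i → i=3
LOAD_FAST i → push 3
LOAD_CONST → push 4
COMPARE_OP bool(<) → 3 vs 4 = True
POP_JUMP_IF_FALSE → pop True; no jump
LOAD_FAST n → push 25
LOAD_CONST → push 1
BINARY_OP * → 25 * 1 = 25
STORE_FAST n → n=25
LOAD_FAST b → push 31
LOAD_CONST → push 6
BINARY_OP - → 31 - 6 = 25
STORE_FAST n → n=25
LOAD_FAST i → push 3
LOAD_CONST → push 1
BINARY_OP + → 3 + 1 = 4
STORE_FAST i → i=4
LOAD_FAST i → push 4
LOAD_CONST → push 4
COMPARE_OP bool(<) → 4 vs 4 = False
POP_JUMP_IF_FALSE → pop False; jump
LOAD_FAST n → push 25
RETURN_VALUE → return 25.

25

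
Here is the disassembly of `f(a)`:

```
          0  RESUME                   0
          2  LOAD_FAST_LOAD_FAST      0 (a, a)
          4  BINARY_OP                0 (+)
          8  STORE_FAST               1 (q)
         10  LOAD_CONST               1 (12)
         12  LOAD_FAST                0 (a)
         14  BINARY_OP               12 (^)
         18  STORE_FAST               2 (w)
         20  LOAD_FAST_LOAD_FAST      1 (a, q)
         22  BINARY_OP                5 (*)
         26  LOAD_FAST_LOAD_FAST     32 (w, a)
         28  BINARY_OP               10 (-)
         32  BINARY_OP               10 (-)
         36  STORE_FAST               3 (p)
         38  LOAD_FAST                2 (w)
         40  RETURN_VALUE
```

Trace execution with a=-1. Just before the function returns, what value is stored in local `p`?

LOAD_FAST_LOAD_FAST a,a → push -1,-1. Stack: [-1, -1]
BINARY_OP + → -1 + -1 = -2. Stack: [-2]
STORE_FAST q → q=-2. Stack: []
LOAD_CONST → push 12. Stack: [12]
LOAD_FAST a → push -1. Stack: [12, -1]
BINARY_OP ^ → 12 ^ -1 = -13. Stack: [-13]
STORE_FAST w → w=-13. Stack: []
LOAD_FAST_LOAD_FAST a,q → push -1,-2. Stack: [-1, -2]
BINARY_OP * → -1 * -2 = 2. Stack: [2]
LOAD_FAST_LOAD_FAST w,a → push -13,-1. Stack: [2, -13, -1]
BINARY_OP - → -13 - -1 = -12. Stack: [2, -12]
BINARY_OP - → 2 - -12 = 14. Stack: [14]
STORE_FAST p → p=14. Stack: []
LOAD_FAST w → push -13. Stack: [-13]
RETURN_VALUE → return -13.

14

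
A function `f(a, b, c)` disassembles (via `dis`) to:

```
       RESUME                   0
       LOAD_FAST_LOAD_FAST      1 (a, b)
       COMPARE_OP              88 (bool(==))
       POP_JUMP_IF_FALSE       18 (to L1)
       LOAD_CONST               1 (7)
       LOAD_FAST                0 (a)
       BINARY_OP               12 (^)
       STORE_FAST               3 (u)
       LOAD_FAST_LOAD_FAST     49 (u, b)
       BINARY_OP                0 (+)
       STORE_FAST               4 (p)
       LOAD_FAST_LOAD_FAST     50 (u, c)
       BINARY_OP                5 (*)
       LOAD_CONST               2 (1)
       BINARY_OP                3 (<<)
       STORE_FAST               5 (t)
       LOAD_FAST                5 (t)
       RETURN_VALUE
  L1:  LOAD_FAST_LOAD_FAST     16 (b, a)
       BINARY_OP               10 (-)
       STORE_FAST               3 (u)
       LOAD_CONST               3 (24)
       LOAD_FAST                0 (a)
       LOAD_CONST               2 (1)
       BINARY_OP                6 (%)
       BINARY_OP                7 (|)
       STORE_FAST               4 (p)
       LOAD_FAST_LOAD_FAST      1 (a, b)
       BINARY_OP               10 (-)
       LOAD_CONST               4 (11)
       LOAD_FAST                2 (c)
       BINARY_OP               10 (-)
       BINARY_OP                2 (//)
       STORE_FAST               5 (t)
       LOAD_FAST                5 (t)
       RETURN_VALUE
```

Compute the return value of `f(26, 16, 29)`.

-1

LOAD_FAST_LOAD_FAST a,b → push 26,16. Stack: [26, 16]
COMPARE_OP bool(==) → 26 vs 16 = False. Stack: [False]
POP_JUMP_IF_FALSE → pop False; jump. Stack: []
LOAD_FAST_LOAD_FAST b,a → push 16,26. Stack: [16, 26]
BINARY_OP - → 16 - 26 = -10. Stack: [-10]
STORE_FAST u → u=-10. Stack: []
LOAD_CONST → push 24. Stack: [24]
LOAD_FAST a → push 26. Stack: [24, 26]
LOAD_CONST → push 1. Stack: [24, 26, 1]
BINARY_OP % → 26 % 1 = 0. Stack: [24, 0]
BINARY_OP | → 24 | 0 = 24. Stack: [24]
STORE_FAST p → p=24. Stack: []
LOAD_FAST_LOAD_FAST a,b → push 26,16. Stack: [26, 16]
BINARY_OP - → 26 - 16 = 10. Stack: [10]
LOAD_CONST → push 11. Stack: [10, 11]
LOAD_FAST c → push 29. Stack: [10, 11, 29]
BINARY_OP - → 11 - 29 = -18. Stack: [10, -18]
BINARY_OP // → 10 // -18 = -1. Stack: [-1]
STORE_FAST t → t=-1. Stack: []
LOAD_FAST t → push -1. Stack: [-1]
RETURN_VALUE → return -1.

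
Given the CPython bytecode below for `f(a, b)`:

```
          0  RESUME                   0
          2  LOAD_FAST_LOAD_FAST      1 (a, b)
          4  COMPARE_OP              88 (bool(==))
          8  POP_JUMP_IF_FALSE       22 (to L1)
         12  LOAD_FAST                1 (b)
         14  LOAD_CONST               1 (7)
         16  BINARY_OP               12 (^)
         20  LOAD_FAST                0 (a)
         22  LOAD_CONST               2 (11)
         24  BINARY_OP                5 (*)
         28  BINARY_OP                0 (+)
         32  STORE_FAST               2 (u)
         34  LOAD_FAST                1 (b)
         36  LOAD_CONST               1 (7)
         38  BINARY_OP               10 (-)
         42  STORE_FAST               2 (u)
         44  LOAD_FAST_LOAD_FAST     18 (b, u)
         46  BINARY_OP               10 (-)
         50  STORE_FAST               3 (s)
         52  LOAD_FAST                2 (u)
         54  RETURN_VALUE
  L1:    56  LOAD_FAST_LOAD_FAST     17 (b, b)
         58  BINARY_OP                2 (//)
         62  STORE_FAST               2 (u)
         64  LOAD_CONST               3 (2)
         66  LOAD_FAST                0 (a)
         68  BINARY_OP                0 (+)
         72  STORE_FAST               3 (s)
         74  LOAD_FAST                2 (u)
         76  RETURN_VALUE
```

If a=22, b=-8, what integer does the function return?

LOAD_FAST_LOAD_FAST a,b → push 22,-8. Stack: [22, -8]
COMPARE_OP bool(==) → 22 vs -8 = False. Stack: [False]
POP_JUMP_IF_FALSE → pop False; jump. Stack: []
LOAD_FAST_LOAD_FAST b,b → push -8,-8. Stack: [-8, -8]
BINARY_OP // → -8 // -8 = 1. Stack: [1]
STORE_FAST u → u=1. Stack: []
LOAD_CONST → push 2. Stack: [2]
LOAD_FAST a → push 22. Stack: [2, 22]
BINARY_OP + → 2 + 22 = 24. Stack: [24]
STORE_FAST s → s=24. Stack: []
LOAD_FAST u → push 1. Stack: [1]
RETURN_VALUE → return 1.

1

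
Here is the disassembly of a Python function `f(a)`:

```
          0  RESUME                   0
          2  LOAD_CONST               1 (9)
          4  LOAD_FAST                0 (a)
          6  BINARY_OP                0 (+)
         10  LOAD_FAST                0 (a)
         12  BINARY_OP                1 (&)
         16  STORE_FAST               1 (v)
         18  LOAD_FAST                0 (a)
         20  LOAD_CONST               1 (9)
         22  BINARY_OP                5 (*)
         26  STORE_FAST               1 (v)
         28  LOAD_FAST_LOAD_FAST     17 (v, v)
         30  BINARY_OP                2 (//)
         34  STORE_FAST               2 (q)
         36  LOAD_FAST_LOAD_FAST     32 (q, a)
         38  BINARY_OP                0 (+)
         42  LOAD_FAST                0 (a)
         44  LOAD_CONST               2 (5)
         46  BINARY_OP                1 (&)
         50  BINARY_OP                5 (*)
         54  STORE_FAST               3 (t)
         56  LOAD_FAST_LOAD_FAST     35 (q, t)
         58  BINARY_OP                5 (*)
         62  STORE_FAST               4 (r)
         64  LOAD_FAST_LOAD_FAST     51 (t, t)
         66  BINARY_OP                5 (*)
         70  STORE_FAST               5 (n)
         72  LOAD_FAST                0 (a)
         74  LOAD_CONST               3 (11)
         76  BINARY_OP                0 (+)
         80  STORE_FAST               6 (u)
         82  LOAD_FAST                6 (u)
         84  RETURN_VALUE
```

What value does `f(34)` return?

LOAD_CONST → push 9. Stack: [9]
LOAD_FAST a → push 34. Stack: [9, 34]
BINARY_OP + → 9 + 34 = 43. Stack: [43]
LOAD_FAST a → push 34. Stack: [43, 34]
BINARY_OP & → 43 & 34 = 34. Stack: [34]
STORE_FAST v → v=34. Stack: []
LOAD_FAST a → push 34. Stack: [34]
LOAD_CONST → push 9. Stack: [34, 9]
BINARY_OP * → 34 * 9 = 306. Stack: [306]
STORE_FAST v → v=306. Stack: []
LOAD_FAST_LOAD_FAST v,v → push 306,306. Stack: [306, 306]
BINARY_OP // → 306 // 306 = 1. Stack: [1]
STORE_FAST q → q=1. Stack: []
LOAD_FAST_LOAD_FAST q,a → push 1,34. Stack: [1, 34]
BINARY_OP + → 1 + 34 = 35. Stack: [35]
LOAD_FAST a → push 34. Stack: [35, 34]
LOAD_CONST → push 5. Stack: [35, 34, 5]
BINARY_OP & → 34 & 5 = 0. Stack: [35, 0]
BINARY_OP * → 35 * 0 = 0. Stack: [0]
STORE_FAST t → t=0. Stack: []
LOAD_FAST_LOAD_FAST q,t → push 1,0. Stack: [1, 0]
BINARY_OP * → 1 * 0 = 0. Stack: [0]
STORE_FAST r → r=0. Stack: []
LOAD_FAST_LOAD_FAST t,t → push 0,0. Stack: [0, 0]
BINARY_OP * → 0 * 0 = 0. Stack: [0]
STORE_FAST n → n=0. Stack: []
LOAD_FAST a → push 34. Stack: [34]
LOAD_CONST → push 11. Stack: [34, 11]
BINARY_OP + → 34 + 11 = 45. Stack: [45]
STORE_FAST u → u=45. Stack: []
LOAD_FAST u → push 45. Stack: [45]
RETURN_VALUE → return 45.

45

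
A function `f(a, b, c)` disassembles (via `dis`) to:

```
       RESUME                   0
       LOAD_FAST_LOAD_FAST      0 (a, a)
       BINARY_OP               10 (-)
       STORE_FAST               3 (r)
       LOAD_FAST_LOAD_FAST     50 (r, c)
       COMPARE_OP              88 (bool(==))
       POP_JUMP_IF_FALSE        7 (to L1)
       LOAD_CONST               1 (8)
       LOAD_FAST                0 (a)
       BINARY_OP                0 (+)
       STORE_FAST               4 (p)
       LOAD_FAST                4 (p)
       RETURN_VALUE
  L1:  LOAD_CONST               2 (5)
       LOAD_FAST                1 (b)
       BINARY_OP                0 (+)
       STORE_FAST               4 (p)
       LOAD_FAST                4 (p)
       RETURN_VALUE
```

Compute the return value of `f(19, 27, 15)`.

LOAD_FAST_LOAD_FAST a,a → push 19,19. Stack: [19, 19]
BINARY_OP - → 19 - 19 = 0. Stack: [0]
STORE_FAST r → r=0. Stack: []
LOAD_FAST_LOAD_FAST r,c → push 0,15. Stack: [0, 15]
COMPARE_OP bool(==) → 0 vs 15 = False. Stack: [False]
POP_JUMP_IF_FALSE → pop False; jump. Stack: []
LOAD_CONST → push 5. Stack: [5]
LOAD_FAST b → push 27. Stack: [5, 27]
BINARY_OP + → 5 + 27 = 32. Stack: [32]
STORE_FAST p → p=32. Stack: []
LOAD_FAST p → push 32. Stack: [32]
RETURN_VALUE → return 32.

32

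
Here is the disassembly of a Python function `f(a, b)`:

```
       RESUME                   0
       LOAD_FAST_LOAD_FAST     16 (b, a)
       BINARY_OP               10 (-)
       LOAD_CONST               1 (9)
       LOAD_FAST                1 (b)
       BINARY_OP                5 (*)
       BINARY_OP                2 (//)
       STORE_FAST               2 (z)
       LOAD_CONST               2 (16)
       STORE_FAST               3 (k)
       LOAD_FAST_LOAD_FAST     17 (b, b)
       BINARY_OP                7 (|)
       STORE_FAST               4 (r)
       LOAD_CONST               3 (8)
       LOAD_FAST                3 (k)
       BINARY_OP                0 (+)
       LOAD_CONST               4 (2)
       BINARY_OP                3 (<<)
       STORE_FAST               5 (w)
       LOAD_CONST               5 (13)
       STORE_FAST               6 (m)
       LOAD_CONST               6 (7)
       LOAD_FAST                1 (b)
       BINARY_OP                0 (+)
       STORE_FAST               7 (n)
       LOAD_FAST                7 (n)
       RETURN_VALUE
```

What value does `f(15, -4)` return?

3

LOAD_FAST_LOAD_FAST b,a → push -4,15. Stack: [-4, 15]
BINARY_OP - → -4 - 15 = -19. Stack: [-19]
LOAD_CONST → push 9. Stack: [-19, 9]
LOAD_FAST b → push -4. Stack: [-19, 9, -4]
BINARY_OP * → 9 * -4 = -36. Stack: [-19, -36]
BINARY_OP // → -19 // -36 = 0. Stack: [0]
STORE_FAST z → z=0. Stack: []
LOAD_CONST → push 16. Stack: [16]
STORE_FAST k → k=16. Stack: []
LOAD_FAST_LOAD_FAST b,b → push -4,-4. Stack: [-4, -4]
BINARY_OP | → -4 | -4 = -4. Stack: [-4]
STORE_FAST r → r=-4. Stack: []
LOAD_CONST → push 8. Stack: [8]
LOAD_FAST k → push 16. Stack: [8, 16]
BINARY_OP + → 8 + 16 = 24. Stack: [24]
LOAD_CONST → push 2. Stack: [24, 2]
BINARY_OP << → 24 << 2 = 96. Stack: [96]
STORE_FAST w → w=96. Stack: []
LOAD_CONST → push 13. Stack: [13]
STORE_FAST m → m=13. Stack: []
LOAD_CONST → push 7. Stack: [7]
LOAD_FAST b → push -4. Stack: [7, -4]
BINARY_OP + → 7 + -4 = 3. Stack: [3]
STORE_FAST n → n=3. Stack: []
LOAD_FAST n → push 3. Stack: [3]
RETURN_VALUE → return 3.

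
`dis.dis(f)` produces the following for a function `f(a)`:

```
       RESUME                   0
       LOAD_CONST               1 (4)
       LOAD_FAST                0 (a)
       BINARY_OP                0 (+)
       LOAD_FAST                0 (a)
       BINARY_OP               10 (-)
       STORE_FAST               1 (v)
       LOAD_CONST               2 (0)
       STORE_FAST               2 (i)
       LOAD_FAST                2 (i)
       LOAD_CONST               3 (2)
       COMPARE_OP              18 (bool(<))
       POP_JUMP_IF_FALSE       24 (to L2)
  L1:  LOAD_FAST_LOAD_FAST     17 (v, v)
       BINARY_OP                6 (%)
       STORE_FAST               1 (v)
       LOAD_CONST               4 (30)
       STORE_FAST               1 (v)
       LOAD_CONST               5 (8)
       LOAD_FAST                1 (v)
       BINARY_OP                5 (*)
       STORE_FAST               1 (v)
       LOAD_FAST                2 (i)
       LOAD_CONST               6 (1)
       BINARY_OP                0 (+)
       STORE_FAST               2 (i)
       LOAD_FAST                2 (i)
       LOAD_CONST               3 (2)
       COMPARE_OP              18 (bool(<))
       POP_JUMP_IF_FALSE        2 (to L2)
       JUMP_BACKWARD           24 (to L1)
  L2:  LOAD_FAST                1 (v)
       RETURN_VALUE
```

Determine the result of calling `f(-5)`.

LOAD_CONST → push 4. Stack: [4]
LOAD_FAST a → push -5. Stack: [4, -5]
BINARY_OP + → 4 + -5 = -1. Stack: [-1]
LOAD_FAST a → push -5. Stack: [-1, -5]
BINARY_OP - → -1 - -5 = 4. Stack: [4]
STORE_FAST v → v=4. Stack: []
LOAD_CONST → push 0. Stack: [0]
STORE_FAST i → i=0. Stack: []
LOAD_FAST i → push 0. Stack: [0]
LOAD_CONST → push 2. Stack: [0, 2]
COMPARE_OP bool(<) → 0 vs 2 = True. Stack: [True]
POP_JUMP_IF_FALSE → pop True; no jump. Stack: []
LOAD_FAST_LOAD_FAST v,v → push 4,4. Stack: [4, 4]
BINARY_OP % → 4 % 4 = 0. Stack: [0]
STORE_FAST v → v=0. Stack: []
LOAD_CONST → push 30. Stack: [30]
STORE_FAST v → v=30. Stack: []
LOAD_CONST → push 8. Stack: [8]
LOAD_FAST v → push 30. Stack: [8, 30]
BINARY_OP * → 8 * 30 = 240. Stack: [240]
STORE_FAST v → v=240. Stack: []
LOAD_FAST i → push 0. Stack: [0]
LOAD_CONST → push 1. Stack: [0, 1]
BINARY_OP + → 0 + 1 = 1. Stack: [1]
STORE_FAST i → i=1. Stack: []
LOAD_FAST i → push 1. Stack: [1]
LOAD_CONST → push 2. Stack: [1, 2]
COMPARE_OP bool(<) → 1 vs 2 = True. Stack: [True]
POP_JUMP_IF_FALSE → pop True; no jump. Stack: []
LOAD_FAST_LOAD_FAST v,v → push 240,240. Stack: [240, 240]
BINARY_OP % → 240 % 240 = 0. Stack: [0]
STORE_FAST v → v=0. Stack: []
LOAD_CONST → push 30. Stack: [30]
STORE_FAST v → v=30. Stack: []
LOAD_CONST → push 8. Stack: [8]
LOAD_FAST v → push 30. Stack: [8, 30]
BINARY_OP * → 8 * 30 = 240. Stack: [240]
STORE_FAST v → v=240. Stack: []
LOAD_FAST i → push 1. Stack: [1]
LOAD_CONST → push 1. Stack: [1, 1]
BINARY_OP + → 1 + 1 = 2. Stack: [2]
STORE_FAST i → i=2. Stack: []
LOAD_FAST i → push 2. Stack: [2]
LOAD_CONST → push 2. Stack: [2, 2]
COMPARE_OP bool(<) → 2 vs 2 = False. Stack: [False]
POP_JUMP_IF_FALSE → pop False; jump. Stack: []
LOAD_FAST v → push 240. Stack: [240]
RETURN_VALUE → return 240.

240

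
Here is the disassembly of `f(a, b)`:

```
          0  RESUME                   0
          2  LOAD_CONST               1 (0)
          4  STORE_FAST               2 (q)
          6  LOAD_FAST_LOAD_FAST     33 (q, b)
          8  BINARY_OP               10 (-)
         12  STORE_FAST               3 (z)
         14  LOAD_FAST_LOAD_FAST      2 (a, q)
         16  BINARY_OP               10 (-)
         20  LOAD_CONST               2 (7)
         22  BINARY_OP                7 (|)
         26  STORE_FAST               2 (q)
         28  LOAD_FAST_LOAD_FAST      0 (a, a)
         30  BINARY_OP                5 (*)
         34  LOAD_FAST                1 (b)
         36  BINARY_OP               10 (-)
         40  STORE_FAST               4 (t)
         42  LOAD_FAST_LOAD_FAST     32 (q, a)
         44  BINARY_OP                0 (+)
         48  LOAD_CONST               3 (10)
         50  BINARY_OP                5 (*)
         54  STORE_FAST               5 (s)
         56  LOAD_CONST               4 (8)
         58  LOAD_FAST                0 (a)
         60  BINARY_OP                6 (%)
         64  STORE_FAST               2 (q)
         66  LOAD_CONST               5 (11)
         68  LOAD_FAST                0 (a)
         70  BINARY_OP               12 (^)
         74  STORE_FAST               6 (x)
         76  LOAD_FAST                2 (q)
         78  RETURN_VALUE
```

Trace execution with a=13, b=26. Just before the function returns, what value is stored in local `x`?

LOAD_CONST → push 0. Stack: [0]
STORE_FAST q → q=0. Stack: []
LOAD_FAST_LOAD_FAST q,b → push 0,26. Stack: [0, 26]
BINARY_OP - → 0 - 26 = -26. Stack: [-26]
STORE_FAST z → z=-26. Stack: []
LOAD_FAST_LOAD_FAST a,q → push 13,0. Stack: [13, 0]
BINARY_OP - → 13 - 0 = 13. Stack: [13]
LOAD_CONST → push 7. Stack: [13, 7]
BINARY_OP | → 13 | 7 = 15. Stack: [15]
STORE_FAST q → q=15. Stack: []
LOAD_FAST_LOAD_FAST a,a → push 13,13. Stack: [13, 13]
BINARY_OP * → 13 * 13 = 169. Stack: [169]
LOAD_FAST b → push 26. Stack: [169, 26]
BINARY_OP - → 169 - 26 = 143. Stack: [143]
STORE_FAST t → t=143. Stack: []
LOAD_FAST_LOAD_FAST q,a → push 15,13. Stack: [15, 13]
BINARY_OP + → 15 + 13 = 28. Stack: [28]
LOAD_CONST → push 10. Stack: [28, 10]
BINARY_OP * → 28 * 10 = 280. Stack: [280]
STORE_FAST s → s=280. Stack: []
LOAD_CONST → push 8. Stack: [8]
LOAD_FAST a → push 13. Stack: [8, 13]
BINARY_OP % → 8 % 13 = 8. Stack: [8]
STORE_FAST q → q=8. Stack: []
LOAD_CONST → push 11. Stack: [11]
LOAD_FAST a → push 13. Stack: [11, 13]
BINARY_OP ^ → 11 ^ 13 = 6. Stack: [6]
STORE_FAST x → x=6. Stack: []
LOAD_FAST q → push 8. Stack: [8]
RETURN_VALUE → return 8.

6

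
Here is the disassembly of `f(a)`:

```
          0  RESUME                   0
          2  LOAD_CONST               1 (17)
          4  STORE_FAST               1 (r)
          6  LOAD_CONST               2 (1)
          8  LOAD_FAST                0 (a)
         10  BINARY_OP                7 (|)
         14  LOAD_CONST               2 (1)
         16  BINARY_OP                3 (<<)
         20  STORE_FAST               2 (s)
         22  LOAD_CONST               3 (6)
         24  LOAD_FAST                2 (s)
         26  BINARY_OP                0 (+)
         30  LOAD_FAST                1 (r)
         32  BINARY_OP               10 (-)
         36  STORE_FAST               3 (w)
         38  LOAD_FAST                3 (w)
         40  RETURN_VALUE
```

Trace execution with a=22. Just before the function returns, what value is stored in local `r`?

LOAD_CONST → push 17. Stack: [17]
STORE_FAST r → r=17. Stack: []
LOAD_CONST → push 1. Stack: [1]
LOAD_FAST a → push 22. Stack: [1, 22]
BINARY_OP | → 1 | 22 = 23. Stack: [23]
LOAD_CONST → push 1. Stack: [23, 1]
BINARY_OP << → 23 << 1 = 46. Stack: [46]
STORE_FAST s → s=46. Stack: []
LOAD_CONST → push 6. Stack: [6]
LOAD_FAST s → push 46. Stack: [6, 46]
BINARY_OP + → 6 + 46 = 52. Stack: [52]
LOAD_FAST r → push 17. Stack: [52, 17]
BINARY_OP - → 52 - 17 = 35. Stack: [35]
STORE_FAST w → w=35. Stack: []
LOAD_FAST w → push 35. Stack: [35]
RETURN_VALUE → return 35.

17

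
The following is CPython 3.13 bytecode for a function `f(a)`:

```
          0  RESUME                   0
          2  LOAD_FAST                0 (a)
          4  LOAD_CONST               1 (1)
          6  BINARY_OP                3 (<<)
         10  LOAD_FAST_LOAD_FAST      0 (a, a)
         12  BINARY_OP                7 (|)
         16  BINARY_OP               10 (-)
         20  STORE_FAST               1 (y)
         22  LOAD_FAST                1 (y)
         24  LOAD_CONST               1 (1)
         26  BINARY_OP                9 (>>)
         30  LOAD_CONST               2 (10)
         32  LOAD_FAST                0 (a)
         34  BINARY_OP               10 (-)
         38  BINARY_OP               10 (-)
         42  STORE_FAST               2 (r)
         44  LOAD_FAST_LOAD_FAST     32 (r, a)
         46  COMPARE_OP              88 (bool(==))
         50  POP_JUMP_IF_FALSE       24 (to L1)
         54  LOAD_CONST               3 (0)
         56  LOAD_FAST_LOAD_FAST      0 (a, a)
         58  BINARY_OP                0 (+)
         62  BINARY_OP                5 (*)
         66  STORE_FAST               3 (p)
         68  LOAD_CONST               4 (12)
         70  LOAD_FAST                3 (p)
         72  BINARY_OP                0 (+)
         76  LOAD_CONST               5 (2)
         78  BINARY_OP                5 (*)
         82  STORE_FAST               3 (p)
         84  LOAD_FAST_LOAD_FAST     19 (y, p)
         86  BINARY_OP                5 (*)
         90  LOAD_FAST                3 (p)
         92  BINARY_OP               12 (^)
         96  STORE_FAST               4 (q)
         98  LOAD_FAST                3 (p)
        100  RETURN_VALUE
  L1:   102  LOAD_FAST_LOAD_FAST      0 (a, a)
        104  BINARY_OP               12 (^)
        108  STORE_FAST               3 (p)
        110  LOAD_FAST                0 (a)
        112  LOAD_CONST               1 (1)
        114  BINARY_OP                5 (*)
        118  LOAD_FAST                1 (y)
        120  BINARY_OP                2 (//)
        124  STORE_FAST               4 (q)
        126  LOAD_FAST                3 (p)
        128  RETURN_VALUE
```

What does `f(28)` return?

0

LOAD_FAST a → push 28. Stack: [28]
LOAD_CONST → push 1. Stack: [28, 1]
BINARY_OP << → 28 << 1 = 56. Stack: [56]
LOAD_FAST_LOAD_FAST a,a → push 28,28. Stack: [56, 28, 28]
BINARY_OP | → 28 | 28 = 28. Stack: [56, 28]
BINARY_OP - → 56 - 28 = 28. Stack: [28]
STORE_FAST y → y=28. Stack: []
LOAD_FAST y → push 28. Stack: [28]
LOAD_CONST → push 1. Stack: [28, 1]
BINARY_OP >> → 28 >> 1 = 14. Stack: [14]
LOAD_CONST → push 10. Stack: [14, 10]
LOAD_FAST a → push 28. Stack: [14, 10, 28]
BINARY_OP - → 10 - 28 = -18. Stack: [14, -18]
BINARY_OP - → 14 - -18 = 32. Stack: [32]
STORE_FAST r → r=32. Stack: []
LOAD_FAST_LOAD_FAST r,a → push 32,28. Stack: [32, 28]
COMPARE_OP bool(==) → 32 vs 28 = False. Stack: [False]
POP_JUMP_IF_FALSE → pop False; jump. Stack: []
LOAD_FAST_LOAD_FAST a,a → push 28,28. Stack: [28, 28]
BINARY_OP ^ → 28 ^ 28 = 0. Stack: [0]
STORE_FAST p → p=0. Stack: []
LOAD_FAST a → push 28. Stack: [28]
LOAD_CONST → push 1. Stack: [28, 1]
BINARY_OP * → 28 * 1 = 28. Stack: [28]
LOAD_FAST y → push 28. Stack: [28, 28]
BINARY_OP // → 28 // 28 = 1. Stack: [1]
STORE_FAST q → q=1. Stack: []
LOAD_FAST p → push 0. Stack: [0]
RETURN_VALUE → return 0.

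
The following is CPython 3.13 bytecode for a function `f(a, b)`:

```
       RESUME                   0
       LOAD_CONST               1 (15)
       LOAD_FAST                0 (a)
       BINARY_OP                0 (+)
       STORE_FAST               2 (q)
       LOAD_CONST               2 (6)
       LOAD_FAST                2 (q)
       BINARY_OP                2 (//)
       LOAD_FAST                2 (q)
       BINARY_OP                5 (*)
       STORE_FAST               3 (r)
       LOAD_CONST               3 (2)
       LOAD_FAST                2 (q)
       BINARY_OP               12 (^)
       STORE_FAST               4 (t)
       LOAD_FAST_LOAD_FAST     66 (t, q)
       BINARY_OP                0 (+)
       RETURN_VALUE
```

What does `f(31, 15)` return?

LOAD_CONST → push 15. Stack: [15]
LOAD_FAST a → push 31. Stack: [15, 31]
BINARY_OP + → 15 + 31 = 46. Stack: [46]
STORE_FAST q → q=46. Stack: []
LOAD_CONST → push 6. Stack: [6]
LOAD_FAST q → push 46. Stack: [6, 46]
BINARY_OP // → 6 // 46 = 0. Stack: [0]
LOAD_FAST q → push 46. Stack: [0, 46]
BINARY_OP * → 0 * 46 = 0. Stack: [0]
STORE_FAST r → r=0. Stack: []
LOAD_CONST → push 2. Stack: [2]
LOAD_FAST q → push 46. Stack: [2, 46]
BINARY_OP ^ → 2 ^ 46 = 44. Stack: [44]
STORE_FAST t → t=44. Stack: []
LOAD_FAST_LOAD_FAST t,q → push 44,46. Stack: [44, 46]
BINARY_OP + → 44 + 46 = 90. Stack: [90]
RETURN_VALUE → return 90.

90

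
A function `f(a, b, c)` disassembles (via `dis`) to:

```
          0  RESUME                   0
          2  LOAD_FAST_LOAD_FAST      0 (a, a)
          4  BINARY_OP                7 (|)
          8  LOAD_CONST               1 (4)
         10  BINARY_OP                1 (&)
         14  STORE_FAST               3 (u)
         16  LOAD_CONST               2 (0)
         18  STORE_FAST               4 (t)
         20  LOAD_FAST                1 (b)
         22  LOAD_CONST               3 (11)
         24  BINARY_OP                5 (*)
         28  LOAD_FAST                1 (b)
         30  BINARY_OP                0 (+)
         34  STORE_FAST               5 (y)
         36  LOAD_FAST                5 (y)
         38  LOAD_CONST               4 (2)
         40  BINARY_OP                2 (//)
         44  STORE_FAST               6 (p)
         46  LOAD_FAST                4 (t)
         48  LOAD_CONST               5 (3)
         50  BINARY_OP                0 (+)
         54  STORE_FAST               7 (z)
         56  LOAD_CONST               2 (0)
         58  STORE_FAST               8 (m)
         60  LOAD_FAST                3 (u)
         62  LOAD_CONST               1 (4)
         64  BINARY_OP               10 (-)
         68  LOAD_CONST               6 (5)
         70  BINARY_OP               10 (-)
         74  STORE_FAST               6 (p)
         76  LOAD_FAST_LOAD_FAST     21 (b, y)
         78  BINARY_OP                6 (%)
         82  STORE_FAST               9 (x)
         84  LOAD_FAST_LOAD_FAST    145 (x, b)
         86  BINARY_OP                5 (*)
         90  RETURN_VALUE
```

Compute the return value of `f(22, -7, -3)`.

LOAD_FAST_LOAD_FAST a,a → push 22,22. Stack: [22, 22]
BINARY_OP | → 22 | 22 = 22. Stack: [22]
LOAD_CONST → push 4. Stack: [22, 4]
BINARY_OP & → 22 & 4 = 4. Stack: [4]
STORE_FAST u → u=4. Stack: []
LOAD_CONST → push 0. Stack: [0]
STORE_FAST t → t=0. Stack: []
LOAD_FAST b → push -7. Stack: [-7]
LOAD_CONST → push 11. Stack: [-7, 11]
BINARY_OP * → -7 * 11 = -77. Stack: [-77]
LOAD_FAST b → push -7. Stack: [-77, -7]
BINARY_OP + → -77 + -7 = -84. Stack: [-84]
STORE_FAST y → y=-84. Stack: []
LOAD_FAST y → push -84. Stack: [-84]
LOAD_CONST → push 2. Stack: [-84, 2]
BINARY_OP // → -84 // 2 = -42. Stack: [-42]
STORE_FAST p → p=-42. Stack: []
LOAD_FAST t → push 0. Stack: [0]
LOAD_CONST → push 3. Stack: [0, 3]
BINARY_OP + → 0 + 3 = 3. Stack: [3]
STORE_FAST z → z=3. Stack: []
LOAD_CONST → push 0. Stack: [0]
STORE_FAST m → m=0. Stack: []
LOAD_FAST u → push 4. Stack: [4]
LOAD_CONST → push 4. Stack: [4, 4]
BINARY_OP - → 4 - 4 = 0. Stack: [0]
LOAD_CONST → push 5. Stack: [0, 5]
BINARY_OP - → 0 - 5 = -5. Stack: [-5]
STORE_FAST p → p=-5. Stack: []
LOAD_FAST_LOAD_FAST b,y → push -7,-84. Stack: [-7, -84]
BINARY_OP % → -7 % -84 = -7. Stack: [-7]
STORE_FAST x → x=-7. Stack: []
LOAD_FAST_LOAD_FAST x,b → push -7,-7. Stack: [-7, -7]
BINARY_OP * → -7 * -7 = 49. Stack: [49]
RETURN_VALUE → return 49.

49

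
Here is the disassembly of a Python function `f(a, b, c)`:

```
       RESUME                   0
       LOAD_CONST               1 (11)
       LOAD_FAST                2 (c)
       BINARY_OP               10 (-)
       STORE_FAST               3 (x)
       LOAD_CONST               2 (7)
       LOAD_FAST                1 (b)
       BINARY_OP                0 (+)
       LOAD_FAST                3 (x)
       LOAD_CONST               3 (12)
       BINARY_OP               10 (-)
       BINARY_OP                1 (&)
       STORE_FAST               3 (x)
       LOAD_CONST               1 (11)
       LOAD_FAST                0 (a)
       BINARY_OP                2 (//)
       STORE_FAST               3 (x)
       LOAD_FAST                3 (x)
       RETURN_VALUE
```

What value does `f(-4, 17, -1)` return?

LOAD_CONST → push 11. Stack: [11]
LOAD_FAST c → push -1. Stack: [11, -1]
BINARY_OP - → 11 - -1 = 12. Stack: [12]
STORE_FAST x → x=12. Stack: []
LOAD_CONST → push 7. Stack: [7]
LOAD_FAST b → push 17. Stack: [7, 17]
BINARY_OP + → 7 + 17 = 24. Stack: [24]
LOAD_FAST x → push 12. Stack: [24, 12]
LOAD_CONST → push 12. Stack: [24, 12, 12]
BINARY_OP - → 12 - 12 = 0. Stack: [24, 0]
BINARY_OP & → 24 & 0 = 0. Stack: [0]
STORE_FAST x → x=0. Stack: []
LOAD_CONST → push 11. Stack: [11]
LOAD_FAST a → push -4. Stack: [11, -4]
BINARY_OP // → 11 // -4 = -3. Stack: [-3]
STORE_FAST x → x=-3. Stack: []
LOAD_FAST x → push -3. Stack: [-3]
RETURN_VALUE → return -3.

-3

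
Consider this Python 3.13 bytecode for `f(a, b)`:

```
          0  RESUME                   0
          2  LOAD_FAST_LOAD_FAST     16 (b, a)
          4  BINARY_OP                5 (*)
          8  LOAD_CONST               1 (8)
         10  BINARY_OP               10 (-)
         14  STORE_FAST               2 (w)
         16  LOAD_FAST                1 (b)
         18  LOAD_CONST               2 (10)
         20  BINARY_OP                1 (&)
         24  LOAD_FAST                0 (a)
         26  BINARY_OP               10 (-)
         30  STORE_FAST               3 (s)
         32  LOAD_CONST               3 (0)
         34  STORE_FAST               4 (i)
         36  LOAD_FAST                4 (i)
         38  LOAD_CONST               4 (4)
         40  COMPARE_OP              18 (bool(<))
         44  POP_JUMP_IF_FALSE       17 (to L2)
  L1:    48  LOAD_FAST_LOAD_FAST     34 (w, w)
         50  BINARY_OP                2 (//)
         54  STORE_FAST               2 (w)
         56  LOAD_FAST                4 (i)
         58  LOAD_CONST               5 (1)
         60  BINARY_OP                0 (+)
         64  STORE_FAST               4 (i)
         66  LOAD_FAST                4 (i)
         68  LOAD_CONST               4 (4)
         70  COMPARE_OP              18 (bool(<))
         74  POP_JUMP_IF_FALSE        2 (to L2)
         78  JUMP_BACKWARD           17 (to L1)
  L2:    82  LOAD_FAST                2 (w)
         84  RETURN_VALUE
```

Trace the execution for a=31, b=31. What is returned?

LOAD_FAST_LOAD_FAST b,a → push 31,31. Stack: [31, 31]
BINARY_OP * → 31 * 31 = 961. Stack: [961]
LOAD_CONST → push 8. Stack: [961, 8]
BINARY_OP - → 961 - 8 = 953. Stack: [953]
STORE_FAST w → w=953. Stack: []
LOAD_FAST b → push 31. Stack: [31]
LOAD_CONST → push 10. Stack: [31, 10]
BINARY_OP & → 31 & 10 = 10. Stack: [10]
LOAD_FAST a → push 31. Stack: [10, 31]
BINARY_OP - → 10 - 31 = -21. Stack: [-21]
STORE_FAST s → s=-21. Stack: []
LOAD_CONST → push 0. Stack: [0]
STORE_FAST i → i=0. Stack: []
LOAD_FAST i → push 0. Stack: [0]
LOAD_CONST → push 4. Stack: [0, 4]
COMPARE_OP bool(<) → 0 vs 4 = True. Stack: [True]
POP_JUMP_IF_FALSE → pop True; no jump. Stack: []
LOAD_FAST_LOAD_FAST w,w → push 953,953. Stack: [953, 953]
BINARY_OP // → 953 // 953 = 1. Stack: [1]
STORE_FAST w → w=1. Stack: []
LOAD_FAST i → push 0. Stack: [0]
LOAD_CONST → push 1. Stack: [0, 1]
BINARY_OP + → 0 + 1 = 1. Stack: [1]
STORE_FAST i → i=1. Stack: []
LOAD_FAST i → push 1. Stack: [1]
LOAD_CONST → push 4. Stack: [1, 4]
COMPARE_OP bool(<) → 1 vs 4 = True. Stack: [True]
POP_JUMP_IF_FALSE → pop True; no jump. Stack: []
LOAD_FAST_LOAD_FAST w,w → push 1,1. Stack: [1, 1]
BINARY_OP // → 1 // 1 = 1. Stack: [1]
STORE_FAST w → w=1. Stack: []
LOAD_FAST i → push 1. Stack: [1]
LOAD_CONST → push 1. Stack: [1, 1]
BINARY_OP + → 1 + 1 = 2. Stack: [2]
STORE_FAST i → i=2. Stack: []
LOAD_FAST i → push 2. Stack: [2]
LOAD_CONST → push 4. Stack: [2, 4]
COMPARE_OP bool(<) → 2 vs 4 = True. Stack: [True]
POP_JUMP_IF_FALSE → pop True; no jump. Stack: []
LOAD_FAST_LOAD_FAST w,w → push 1,1. Stack: [1, 1]
BINARY_OP // → 1 // 1 = 1. Stack: [1]
STORE_FAST w → w=1. Stack: []
LOAD_FAST i → push 2. Stack: [2]
LOAD_CONST → push 1. Stack: [2, 1]
BINARY_OP + → 2 + 1 = 3. Stack: [3]
STORE_FAST i → i=3. Stack: []
LOAD_FAST i → push 3. Stack: [3]
LOAD_CONST → push 4. Stack: [3, 4]
COMPARE_OP bool(<) → 3 vs 4 = True. Stack: [True]
POP_JUMP_IF_FALSE → pop True; no jump. Stack: []
LOAD_FAST_LOAD_FAST w,w → push 1,1. Stack: [1, 1]
BINARY_OP // → 1 // 1 = 1. Stack: [1]
STORE_FAST w → w=1. Stack: []
LOAD_FAST i → push 3. Stack: [3]
LOAD_CONST → push 1. Stack: [3, 1]
BINARY_OP + → 3 + 1 = 4. Stack: [4]
STORE_FAST i → i=4. Stack: []
LOAD_FAST i → push 4. Stack: [4]
LOAD_CONST → push 4. Stack: [4, 4]
COMPARE_OP bool(<) → 4 vs 4 = False. Stack: [False]
POP_JUMP_IF_FALSE → pop False; jump. Stack: []
LOAD_FAST w → push 1. Stack: [1]
RETURN_VALUE → return 1.

1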